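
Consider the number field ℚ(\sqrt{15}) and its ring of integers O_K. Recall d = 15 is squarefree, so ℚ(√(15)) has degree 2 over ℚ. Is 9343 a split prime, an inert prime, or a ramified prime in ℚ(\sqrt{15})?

split

Since 15 ≢ 1 mod 4, the ring of integers is ℤ[√15] with discriminant 4·15 = 60.
9343 ∤ 60, so 9343 is unramified.
(15/9343) = 15^4671 mod 9343 = 1, giving Legendre symbol 1.
(15/9343) = 1, so 9343 splits.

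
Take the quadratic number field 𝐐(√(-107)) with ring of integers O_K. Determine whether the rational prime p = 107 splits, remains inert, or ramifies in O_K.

107 is ramified

d = -107 ≡ 1 (mod 4), so O_K = ℤ[(1+√-107)/2] and disc(K) = d = -107.
Ramification test: 107 | -107. The prime 107 ramifies in K.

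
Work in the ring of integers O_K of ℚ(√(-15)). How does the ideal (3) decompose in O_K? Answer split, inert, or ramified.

p ramifies

-15 mod 4 = 1, hence disc K = -15 and O_K = ℤ[(1+√-15)/2].
disc(K) = -15 = 3·(-5), so p = 3 is ramified.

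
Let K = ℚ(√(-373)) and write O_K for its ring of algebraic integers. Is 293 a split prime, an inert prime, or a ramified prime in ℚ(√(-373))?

Since -373 ≢ 1 mod 4, the ring of integers is ℤ[√-373] with discriminant 4·(-373) = -1492.
293 ∤ -1492, so 293 is unramified.
(-373/293) = 213^146 mod 293 = 292, giving Legendre symbol -1.
(-373/293) = -1, so 293 is inert.

p is inert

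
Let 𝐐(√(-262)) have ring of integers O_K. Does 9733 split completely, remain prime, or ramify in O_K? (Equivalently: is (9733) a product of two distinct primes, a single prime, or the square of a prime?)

inert — (9733) stays prime in O_K

Since -262 ≢ 1 mod 4, the ring of integers is ℤ[√-262] with discriminant 4·(-262) = -1048.
9733 ∤ -1048, so 9733 is unramified.
Euler's criterion: (-262)^4866 mod 9733 = 9732. Thus (-262|9733) = -1.
Legendre symbol -1 ⇒ 9733 is inert.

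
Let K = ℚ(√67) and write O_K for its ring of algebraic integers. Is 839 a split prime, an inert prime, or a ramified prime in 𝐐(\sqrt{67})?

Since 67 ≢ 1 mod 4, the ring of integers is ℤ[√67] with discriminant 4·67 = 268.
disc(K) = 268 is not divisible by 839; 839 is unramified.
Compute (67/839) via Euler: 67^((839-1)/2) mod 839 = 838, so (67/839) = -1.
d is a non-residue mod p, hence 839 remains inert in O_K.

inert — (839) stays prime in O_K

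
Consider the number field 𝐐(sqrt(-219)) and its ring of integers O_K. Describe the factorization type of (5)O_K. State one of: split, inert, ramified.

d = -219 ≡ 1 (mod 4), so O_K = ℤ[(1+√-219)/2] and disc(K) = d = -219.
5 ∤ -219, so 5 is unramified.
Legendre symbol by Euler's criterion: (-219/5) ≡ (-219)^2 ≡ 1 (mod 5), i.e. (-219/5) = 1.
d is a quadratic residue mod p, hence 5 splits in O_K.

split — (5) = 𝔭₁𝔭₂ with 𝔭₁ ≠ 𝔭₂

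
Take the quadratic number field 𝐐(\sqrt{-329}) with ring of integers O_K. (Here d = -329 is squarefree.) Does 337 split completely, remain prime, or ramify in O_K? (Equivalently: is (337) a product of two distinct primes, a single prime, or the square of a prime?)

-329 mod 4 = 3, hence disc K = 4·(-329) = -1316 and O_K = ℤ[√-329].
Since gcd(337, -1316) = 1 the prime 337 does not ramify.
Legendre symbol by Euler's criterion: (-329/337) ≡ (-329)^168 ≡ 1 (mod 337), i.e. (-329/337) = 1.
Legendre symbol 1 ⇒ 337 is split.

p splits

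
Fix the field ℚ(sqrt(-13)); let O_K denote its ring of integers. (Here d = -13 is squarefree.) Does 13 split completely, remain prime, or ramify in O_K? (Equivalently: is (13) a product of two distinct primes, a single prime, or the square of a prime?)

-13 mod 4 = 3, hence disc K = 4·(-13) = -52 and O_K = ℤ[√-13].
13 divides disc(K) = -52, so 13 ramifies.

ramifies in O_K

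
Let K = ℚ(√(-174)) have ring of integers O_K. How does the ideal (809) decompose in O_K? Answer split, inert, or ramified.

split

Since -174 ≢ 1 mod 4, the ring of integers is ℤ[√-174] with discriminant 4·(-174) = -696.
809 ∤ -696, so 809 is unramified.
Compute (-174/809) via Euler: 635^((809-1)/2) mod 809 = 1, so (-174/809) = 1.
(-174/809) = 1, so 809 splits.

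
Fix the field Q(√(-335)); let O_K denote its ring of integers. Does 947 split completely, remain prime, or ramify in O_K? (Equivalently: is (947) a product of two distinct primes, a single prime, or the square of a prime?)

inert

d = -335 ≡ 1 (mod 4), so O_K = ℤ[(1+√-335)/2] and disc(K) = d = -335.
947 ∤ -335, so 947 is unramified.
Compute (-335/947) via Euler: 612^((947-1)/2) mod 947 = 946, so (-335/947) = -1.
(-335/947) = -1, so 947 is inert.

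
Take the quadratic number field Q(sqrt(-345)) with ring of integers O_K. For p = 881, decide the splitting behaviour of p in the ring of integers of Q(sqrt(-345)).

split

Since -345 ≢ 1 mod 4, the ring of integers is ℤ[√-345] with discriminant 4·(-345) = -1380.
881 ∤ -1380, so 881 is unramified.
Legendre symbol by Euler's criterion: (-345/881) ≡ (-345)^440 ≡ 1 (mod 881), i.e. (-345/881) = 1.
(-345/881) = 1, so 881 splits.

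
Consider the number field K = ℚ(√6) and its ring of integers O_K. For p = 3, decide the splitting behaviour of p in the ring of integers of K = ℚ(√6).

d = 6 ≡ 2 (mod 4), so O_K = ℤ[√6] and disc(K) = 4d = 24.
disc(K) = 24 = 3·8, so p = 3 is ramified.

3 is ramified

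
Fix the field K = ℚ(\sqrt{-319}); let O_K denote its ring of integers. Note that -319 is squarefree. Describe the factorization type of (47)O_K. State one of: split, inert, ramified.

-319 mod 4 = 1, hence disc K = -319 and O_K = ℤ[(1+√-319)/2].
47 ∤ -319, so 47 is unramified.
Legendre symbol by Euler's criterion: (-319/47) ≡ (-319)^23 ≡ 46 (mod 47), i.e. (-319/47) = -1.
Legendre symbol -1 ⇒ 47 is inert.

p is inert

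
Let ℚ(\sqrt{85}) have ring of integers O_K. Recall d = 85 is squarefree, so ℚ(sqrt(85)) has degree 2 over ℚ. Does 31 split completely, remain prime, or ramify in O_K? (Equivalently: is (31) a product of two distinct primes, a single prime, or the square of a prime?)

d = 85 ≡ 1 (mod 4), so O_K = ℤ[(1+√85)/2] and disc(K) = d = 85.
31 ∤ 85, so 31 is unramified.
Compute (85/31) via Euler: 23^((31-1)/2) mod 31 = 30, so (85/31) = -1.
d is a non-residue mod p, hence 31 remains inert in O_K.

remains prime (inert)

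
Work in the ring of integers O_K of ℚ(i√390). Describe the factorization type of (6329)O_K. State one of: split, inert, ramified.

splits completely

-390 mod 4 = 2, hence disc K = 4·(-390) = -1560 and O_K = ℤ[√-390].
6329 ∤ -1560, so 6329 is unramified.
Legendre symbol by Euler's criterion: (-390/6329) ≡ (-390)^3164 ≡ 1 (mod 6329), i.e. (-390/6329) = 1.
(-390/6329) = 1, so 6329 splits.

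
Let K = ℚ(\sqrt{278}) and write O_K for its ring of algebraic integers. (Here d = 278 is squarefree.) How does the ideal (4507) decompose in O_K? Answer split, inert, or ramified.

278 mod 4 = 2, hence disc K = 4·278 = 1112 and O_K = ℤ[√278].
Since gcd(4507, 1112) = 1 the prime 4507 does not ramify.
(278/4507) = 278^2253 mod 4507 = 4506, giving Legendre symbol -1.
d is a non-residue mod p, hence 4507 remains inert in O_K.

remains prime (inert)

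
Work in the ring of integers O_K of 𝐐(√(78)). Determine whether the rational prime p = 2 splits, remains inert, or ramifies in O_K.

p ramifies

d = 78 ≡ 2 (mod 4), so O_K = ℤ[√78] and disc(K) = 4d = 312.
2 divides disc(K) = 312, so 2 ramifies.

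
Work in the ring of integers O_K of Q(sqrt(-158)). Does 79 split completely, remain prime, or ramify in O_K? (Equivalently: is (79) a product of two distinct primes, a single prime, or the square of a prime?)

-158 mod 4 = 2, hence disc K = 4·(-158) = -632 and O_K = ℤ[√-158].
79 divides disc(K) = -632, so 79 ramifies.

ramified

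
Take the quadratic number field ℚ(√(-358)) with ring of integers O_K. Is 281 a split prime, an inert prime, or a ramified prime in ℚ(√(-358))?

inert

Since -358 ≢ 1 mod 4, the ring of integers is ℤ[√-358] with discriminant 4·(-358) = -1432.
disc(K) = -1432 is not divisible by 281; 281 is unramified.
Legendre symbol by Euler's criterion: (-358/281) ≡ (-358)^140 ≡ 280 (mod 281), i.e. (-358/281) = -1.
d is a non-residue mod p, hence 281 remains inert in O_K.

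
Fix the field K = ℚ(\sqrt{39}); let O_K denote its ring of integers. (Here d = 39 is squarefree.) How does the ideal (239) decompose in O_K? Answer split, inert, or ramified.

p is inert

d = 39 ≡ 3 (mod 4), so O_K = ℤ[√39] and disc(K) = 4d = 156.
disc(K) = 156 is not divisible by 239; 239 is unramified.
(39/239) = 39^119 mod 239 = 238, giving Legendre symbol -1.
(39/239) = -1, so 239 is inert.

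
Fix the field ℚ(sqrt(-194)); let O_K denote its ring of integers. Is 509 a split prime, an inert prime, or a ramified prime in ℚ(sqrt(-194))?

509 remains inert

-194 mod 4 = 2, hence disc K = 4·(-194) = -776 and O_K = ℤ[√-194].
Since gcd(509, -776) = 1 the prime 509 does not ramify.
Euler's criterion: (-194)^254 mod 509 = 508. Thus (-194|509) = -1.
(-194/509) = -1, so 509 is inert.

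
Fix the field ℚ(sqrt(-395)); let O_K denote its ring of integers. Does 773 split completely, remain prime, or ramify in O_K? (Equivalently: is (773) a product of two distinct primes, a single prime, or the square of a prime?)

-395 mod 4 = 1, hence disc K = -395 and O_K = ℤ[(1+√-395)/2].
773 ∤ -395, so 773 is unramified.
Euler's criterion: (-395)^386 mod 773 = 772. Thus (-395|773) = -1.
Legendre symbol -1 ⇒ 773 is inert.

inert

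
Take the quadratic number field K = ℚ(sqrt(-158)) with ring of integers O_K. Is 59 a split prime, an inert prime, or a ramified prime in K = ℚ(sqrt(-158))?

p splits

d = -158 ≡ 2 (mod 4), so O_K = ℤ[√-158] and disc(K) = 4d = -632.
Since gcd(59, -632) = 1 the prime 59 does not ramify.
Euler's criterion: (-158)^29 mod 59 = 1. Thus (-158|59) = 1.
Legendre symbol 1 ⇒ 59 is split.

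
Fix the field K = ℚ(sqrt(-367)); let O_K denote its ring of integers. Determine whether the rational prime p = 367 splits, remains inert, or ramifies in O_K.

-367 mod 4 = 1, hence disc K = -367 and O_K = ℤ[(1+√-367)/2].
367 divides disc(K) = -367, so 367 ramifies.

367 is ramified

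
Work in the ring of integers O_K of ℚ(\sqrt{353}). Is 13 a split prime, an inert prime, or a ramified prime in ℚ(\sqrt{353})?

inert — (13) stays prime in O_K

353 mod 4 = 1, hence disc K = 353 and O_K = ℤ[(1+√353)/2].
Since gcd(13, 353) = 1 the prime 13 does not ramify.
Legendre symbol by Euler's criterion: (353/13) ≡ 353^6 ≡ 12 (mod 13), i.e. (353/13) = -1.
Legendre symbol -1 ⇒ 13 is inert.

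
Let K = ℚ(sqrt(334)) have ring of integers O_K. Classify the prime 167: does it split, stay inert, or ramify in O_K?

ramified

Since 334 ≢ 1 mod 4, the ring of integers is ℤ[√334] with discriminant 4·334 = 1336.
disc(K) = 1336 = 167·8, so p = 167 is ramified.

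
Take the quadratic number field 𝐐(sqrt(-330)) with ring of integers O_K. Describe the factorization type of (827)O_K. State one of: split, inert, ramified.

d = -330 ≡ 2 (mod 4), so O_K = ℤ[√-330] and disc(K) = 4d = -1320.
827 ∤ -1320, so 827 is unramified.
Compute (-330/827) via Euler: 497^((827-1)/2) mod 827 = 826, so (-330/827) = -1.
(-330/827) = -1, so 827 is inert.

p is inert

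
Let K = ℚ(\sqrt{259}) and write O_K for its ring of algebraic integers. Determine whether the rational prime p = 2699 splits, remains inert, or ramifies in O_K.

d = 259 ≡ 3 (mod 4), so O_K = ℤ[√259] and disc(K) = 4d = 1036.
2699 ∤ 1036, so 2699 is unramified.
Euler's criterion: 259^1349 mod 2699 = 1. Thus (259|2699) = 1.
d is a quadratic residue mod p, hence 2699 splits in O_K.

p splits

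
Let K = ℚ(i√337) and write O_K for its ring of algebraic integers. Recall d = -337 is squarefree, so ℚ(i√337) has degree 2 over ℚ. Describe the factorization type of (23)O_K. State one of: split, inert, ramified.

p splits

d = -337 ≡ 3 (mod 4), so O_K = ℤ[√-337] and disc(K) = 4d = -1348.
Since gcd(23, -1348) = 1 the prime 23 does not ramify.
Legendre symbol by Euler's criterion: (-337/23) ≡ (-337)^11 ≡ 1 (mod 23), i.e. (-337/23) = 1.
d is a quadratic residue mod p, hence 23 splits in O_K.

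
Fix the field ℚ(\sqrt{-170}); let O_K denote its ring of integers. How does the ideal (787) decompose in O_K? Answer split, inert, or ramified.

d = -170 ≡ 2 (mod 4), so O_K = ℤ[√-170] and disc(K) = 4d = -680.
Since gcd(787, -680) = 1 the prime 787 does not ramify.
Legendre symbol by Euler's criterion: (-170/787) ≡ (-170)^393 ≡ 1 (mod 787), i.e. (-170/787) = 1.
(-170/787) = 1, so 787 splits.

p splits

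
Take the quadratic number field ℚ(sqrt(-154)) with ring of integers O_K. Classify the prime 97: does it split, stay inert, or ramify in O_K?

remains prime (inert)

Since -154 ≢ 1 mod 4, the ring of integers is ℤ[√-154] with discriminant 4·(-154) = -616.
Since gcd(97, -616) = 1 the prime 97 does not ramify.
Compute (-154/97) via Euler: 40^((97-1)/2) mod 97 = 96, so (-154/97) = -1.
(-154/97) = -1, so 97 is inert.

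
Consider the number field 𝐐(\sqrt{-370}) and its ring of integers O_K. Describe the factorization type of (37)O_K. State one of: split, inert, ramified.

d = -370 ≡ 2 (mod 4), so O_K = ℤ[√-370] and disc(K) = 4d = -1480.
37 divides disc(K) = -1480, so 37 ramifies.

ramified — (37) = 𝔭²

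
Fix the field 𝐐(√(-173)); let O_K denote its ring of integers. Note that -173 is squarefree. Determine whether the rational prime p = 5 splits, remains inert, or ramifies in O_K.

d = -173 ≡ 3 (mod 4), so O_K = ℤ[√-173] and disc(K) = 4d = -692.
Since gcd(5, -692) = 1 the prime 5 does not ramify.
Legendre symbol by Euler's criterion: (-173/5) ≡ (-173)^2 ≡ 4 (mod 5), i.e. (-173/5) = -1.
Legendre symbol -1 ⇒ 5 is inert.

inert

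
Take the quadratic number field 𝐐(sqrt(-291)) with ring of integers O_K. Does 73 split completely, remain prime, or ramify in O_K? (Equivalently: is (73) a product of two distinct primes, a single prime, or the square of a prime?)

d = -291 ≡ 1 (mod 4), so O_K = ℤ[(1+√-291)/2] and disc(K) = d = -291.
disc(K) = -291 is not divisible by 73; 73 is unramified.
(-291/73) = 1^36 mod 73 = 1, giving Legendre symbol 1.
(-291/73) = 1, so 73 splits.

p splits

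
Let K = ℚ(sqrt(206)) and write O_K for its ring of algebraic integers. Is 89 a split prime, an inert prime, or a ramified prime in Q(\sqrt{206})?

p is inert

d = 206 ≡ 2 (mod 4), so O_K = ℤ[√206] and disc(K) = 4d = 824.
disc(K) = 824 is not divisible by 89; 89 is unramified.
(206/89) = 28^44 mod 89 = 88, giving Legendre symbol -1.
d is a non-residue mod p, hence 89 remains inert in O_K.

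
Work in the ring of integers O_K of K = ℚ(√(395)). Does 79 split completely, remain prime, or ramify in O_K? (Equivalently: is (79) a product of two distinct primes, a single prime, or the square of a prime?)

79 is ramified

Since 395 ≢ 1 mod 4, the ring of integers is ℤ[√395] with discriminant 4·395 = 1580.
Ramification test: 79 | 1580. The prime 79 ramifies in K.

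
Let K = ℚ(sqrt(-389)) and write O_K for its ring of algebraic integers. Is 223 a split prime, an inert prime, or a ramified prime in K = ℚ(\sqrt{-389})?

Since -389 ≢ 1 mod 4, the ring of integers is ℤ[√-389] with discriminant 4·(-389) = -1556.
Since gcd(223, -1556) = 1 the prime 223 does not ramify.
Legendre symbol by Euler's criterion: (-389/223) ≡ (-389)^111 ≡ 222 (mod 223), i.e. (-389/223) = -1.
Legendre symbol -1 ⇒ 223 is inert.

inert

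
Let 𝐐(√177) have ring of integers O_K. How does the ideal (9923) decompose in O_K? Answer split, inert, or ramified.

d = 177 ≡ 1 (mod 4), so O_K = ℤ[(1+√177)/2] and disc(K) = d = 177.
Since gcd(9923, 177) = 1 the prime 9923 does not ramify.
Euler's criterion: 177^4961 mod 9923 = 1. Thus (177|9923) = 1.
d is a quadratic residue mod p, hence 9923 splits in O_K.

splits completely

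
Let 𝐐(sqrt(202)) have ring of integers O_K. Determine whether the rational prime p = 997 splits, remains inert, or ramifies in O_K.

d = 202 ≡ 2 (mod 4), so O_K = ℤ[√202] and disc(K) = 4d = 808.
Since gcd(997, 808) = 1 the prime 997 does not ramify.
Euler's criterion: 202^498 mod 997 = 996. Thus (202|997) = -1.
Legendre symbol -1 ⇒ 997 is inert.

997 remains inert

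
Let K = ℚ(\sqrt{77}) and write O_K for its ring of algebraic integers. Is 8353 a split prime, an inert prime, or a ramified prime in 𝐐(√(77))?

8353 splits in O_K

77 mod 4 = 1, hence disc K = 77 and O_K = ℤ[(1+√77)/2].
Since gcd(8353, 77) = 1 the prime 8353 does not ramify.
(77/8353) = 77^4176 mod 8353 = 1, giving Legendre symbol 1.
d is a quadratic residue mod p, hence 8353 splits in O_K.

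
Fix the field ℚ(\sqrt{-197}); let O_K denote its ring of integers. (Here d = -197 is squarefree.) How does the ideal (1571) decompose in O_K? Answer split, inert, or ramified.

Since -197 ≢ 1 mod 4, the ring of integers is ℤ[√-197] with discriminant 4·(-197) = -788.
1571 ∤ -788, so 1571 is unramified.
(-197/1571) = 1374^785 mod 1571 = 1, giving Legendre symbol 1.
d is a quadratic residue mod p, hence 1571 splits in O_K.

1571 splits in O_K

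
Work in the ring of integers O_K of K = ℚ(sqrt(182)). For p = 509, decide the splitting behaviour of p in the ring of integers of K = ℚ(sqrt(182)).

p is inert

Since 182 ≢ 1 mod 4, the ring of integers is ℤ[√182] with discriminant 4·182 = 728.
Since gcd(509, 728) = 1 the prime 509 does not ramify.
(182/509) = 182^254 mod 509 = 508, giving Legendre symbol -1.
Legendre symbol -1 ⇒ 509 is inert.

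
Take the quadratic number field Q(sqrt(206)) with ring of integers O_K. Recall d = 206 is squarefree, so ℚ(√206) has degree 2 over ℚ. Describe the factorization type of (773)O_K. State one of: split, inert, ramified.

Since 206 ≢ 1 mod 4, the ring of integers is ℤ[√206] with discriminant 4·206 = 824.
disc(K) = 824 is not divisible by 773; 773 is unramified.
Euler's criterion: 206^386 mod 773 = 772. Thus (206|773) = -1.
Legendre symbol -1 ⇒ 773 is inert.

773 remains inert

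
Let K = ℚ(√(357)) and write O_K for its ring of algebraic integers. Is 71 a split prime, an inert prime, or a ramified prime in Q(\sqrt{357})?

split — (71) = 𝔭₁𝔭₂ with 𝔭₁ ≠ 𝔭₂

Since 357 ≡ 1 mod 4, the ring of integers is ℤ[(1+√357)/2] with discriminant 357.
71 ∤ 357, so 71 is unramified.
Compute (357/71) via Euler: 2^((71-1)/2) mod 71 = 1, so (357/71) = 1.
d is a quadratic residue mod p, hence 71 splits in O_K.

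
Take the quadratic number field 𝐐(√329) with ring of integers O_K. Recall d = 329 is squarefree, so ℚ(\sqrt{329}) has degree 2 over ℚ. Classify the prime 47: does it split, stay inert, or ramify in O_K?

d = 329 ≡ 1 (mod 4), so O_K = ℤ[(1+√329)/2] and disc(K) = d = 329.
Ramification test: 47 | 329. The prime 47 ramifies in K.

ramified — (47) = 𝔭²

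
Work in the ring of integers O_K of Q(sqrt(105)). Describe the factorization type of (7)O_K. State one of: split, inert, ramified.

d = 105 ≡ 1 (mod 4), so O_K = ℤ[(1+√105)/2] and disc(K) = d = 105.
7 divides disc(K) = 105, so 7 ramifies.

p ramifies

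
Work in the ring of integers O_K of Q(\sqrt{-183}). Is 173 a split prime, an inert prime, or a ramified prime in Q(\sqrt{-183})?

splits completely

-183 mod 4 = 1, hence disc K = -183 and O_K = ℤ[(1+√-183)/2].
173 ∤ -183, so 173 is unramified.
(-183/173) = 163^86 mod 173 = 1, giving Legendre symbol 1.
d is a quadratic residue mod p, hence 173 splits in O_K.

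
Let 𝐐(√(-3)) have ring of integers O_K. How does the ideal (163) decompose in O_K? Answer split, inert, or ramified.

163 splits in O_K

d = -3 ≡ 1 (mod 4), so O_K = ℤ[(1+√-3)/2] and disc(K) = d = -3.
163 ∤ -3, so 163 is unramified.
(-3/163) = 160^81 mod 163 = 1, giving Legendre symbol 1.
(-3/163) = 1, so 163 splits.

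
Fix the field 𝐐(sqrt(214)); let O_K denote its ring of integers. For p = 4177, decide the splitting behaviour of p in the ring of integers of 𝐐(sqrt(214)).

splits completely

d = 214 ≡ 2 (mod 4), so O_K = ℤ[√214] and disc(K) = 4d = 856.
Since gcd(4177, 856) = 1 the prime 4177 does not ramify.
Compute (214/4177) via Euler: 214^((4177-1)/2) mod 4177 = 1, so (214/4177) = 1.
(214/4177) = 1, so 4177 splits.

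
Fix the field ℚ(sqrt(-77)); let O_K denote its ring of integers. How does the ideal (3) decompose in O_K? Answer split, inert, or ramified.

-77 mod 4 = 3, hence disc K = 4·(-77) = -308 and O_K = ℤ[√-77].
Since gcd(3, -308) = 1 the prime 3 does not ramify.
Euler's criterion: (-77)^1 mod 3 = 1. Thus (-77|3) = 1.
(-77/3) = 1, so 3 splits.

3 splits in O_K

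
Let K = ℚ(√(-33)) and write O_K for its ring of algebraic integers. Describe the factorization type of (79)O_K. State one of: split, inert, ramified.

p splits

-33 mod 4 = 3, hence disc K = 4·(-33) = -132 and O_K = ℤ[√-33].
Since gcd(79, -132) = 1 the prime 79 does not ramify.
Euler's criterion: (-33)^39 mod 79 = 1. Thus (-33|79) = 1.
Legendre symbol 1 ⇒ 79 is split.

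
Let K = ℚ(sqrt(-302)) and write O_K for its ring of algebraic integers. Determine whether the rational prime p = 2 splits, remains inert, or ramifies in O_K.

ramifies in O_K

-302 mod 4 = 2, hence disc K = 4·(-302) = -1208 and O_K = ℤ[√-302].
disc(K) = -1208 = 2·(-604), so p = 2 is ramified.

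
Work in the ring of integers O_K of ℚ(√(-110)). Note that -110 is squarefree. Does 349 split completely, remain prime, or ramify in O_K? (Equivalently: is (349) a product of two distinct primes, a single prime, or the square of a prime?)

-110 mod 4 = 2, hence disc K = 4·(-110) = -440 and O_K = ℤ[√-110].
349 ∤ -440, so 349 is unramified.
Euler's criterion: (-110)^174 mod 349 = 1. Thus (-110|349) = 1.
Legendre symbol 1 ⇒ 349 is split.

349 splits in O_K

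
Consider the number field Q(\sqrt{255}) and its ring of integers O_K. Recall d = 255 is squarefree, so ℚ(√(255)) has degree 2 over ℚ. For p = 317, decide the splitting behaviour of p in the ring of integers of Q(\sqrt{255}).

remains prime (inert)

Since 255 ≢ 1 mod 4, the ring of integers is ℤ[√255] with discriminant 4·255 = 1020.
317 ∤ 1020, so 317 is unramified.
Compute (255/317) via Euler: 255^((317-1)/2) mod 317 = 316, so (255/317) = -1.
Legendre symbol -1 ⇒ 317 is inert.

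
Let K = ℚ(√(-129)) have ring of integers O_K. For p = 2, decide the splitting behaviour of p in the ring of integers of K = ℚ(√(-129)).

Since -129 ≢ 1 mod 4, the ring of integers is ℤ[√-129] with discriminant 4·(-129) = -516.
2 divides disc(K) = -516, so 2 ramifies.

ramified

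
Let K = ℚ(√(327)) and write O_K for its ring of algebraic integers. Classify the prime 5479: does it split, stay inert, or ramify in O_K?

inert

Since 327 ≢ 1 mod 4, the ring of integers is ℤ[√327] with discriminant 4·327 = 1308.
Since gcd(5479, 1308) = 1 the prime 5479 does not ramify.
Compute (327/5479) via Euler: 327^((5479-1)/2) mod 5479 = 5478, so (327/5479) = -1.
Legendre symbol -1 ⇒ 5479 is inert.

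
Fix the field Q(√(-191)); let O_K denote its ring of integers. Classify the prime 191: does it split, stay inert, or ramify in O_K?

191 is ramified

-191 mod 4 = 1, hence disc K = -191 and O_K = ℤ[(1+√-191)/2].
Ramification test: 191 | -191. The prime 191 ramifies in K.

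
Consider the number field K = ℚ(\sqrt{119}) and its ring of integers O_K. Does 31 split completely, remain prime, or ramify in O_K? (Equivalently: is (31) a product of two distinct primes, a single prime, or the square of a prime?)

Since 119 ≢ 1 mod 4, the ring of integers is ℤ[√119] with discriminant 4·119 = 476.
Since gcd(31, 476) = 1 the prime 31 does not ramify.
(119/31) = 26^15 mod 31 = 30, giving Legendre symbol -1.
(119/31) = -1, so 31 is inert.

remains prime (inert)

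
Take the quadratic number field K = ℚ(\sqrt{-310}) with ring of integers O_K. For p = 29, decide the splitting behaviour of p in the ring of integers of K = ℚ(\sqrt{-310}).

d = -310 ≡ 2 (mod 4), so O_K = ℤ[√-310] and disc(K) = 4d = -1240.
29 ∤ -1240, so 29 is unramified.
Compute (-310/29) via Euler: 9^((29-1)/2) mod 29 = 1, so (-310/29) = 1.
Legendre symbol 1 ⇒ 29 is split.

p splits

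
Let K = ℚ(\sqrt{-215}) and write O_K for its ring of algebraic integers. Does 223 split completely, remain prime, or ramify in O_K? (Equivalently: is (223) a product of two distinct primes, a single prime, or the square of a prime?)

223 splits in O_K

Since -215 ≡ 1 mod 4, the ring of integers is ℤ[(1+√-215)/2] with discriminant -215.
disc(K) = -215 is not divisible by 223; 223 is unramified.
Legendre symbol by Euler's criterion: (-215/223) ≡ (-215)^111 ≡ 1 (mod 223), i.e. (-215/223) = 1.
Legendre symbol 1 ⇒ 223 is split.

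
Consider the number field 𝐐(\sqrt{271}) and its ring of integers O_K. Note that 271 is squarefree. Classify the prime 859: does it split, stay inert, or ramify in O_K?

d = 271 ≡ 3 (mod 4), so O_K = ℤ[√271] and disc(K) = 4d = 1084.
Since gcd(859, 1084) = 1 the prime 859 does not ramify.
Compute (271/859) via Euler: 271^((859-1)/2) mod 859 = 1, so (271/859) = 1.
(271/859) = 1, so 859 splits.

splits completely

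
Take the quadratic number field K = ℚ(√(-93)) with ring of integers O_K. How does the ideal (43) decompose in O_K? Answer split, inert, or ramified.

Since -93 ≢ 1 mod 4, the ring of integers is ℤ[√-93] with discriminant 4·(-93) = -372.
43 ∤ -372, so 43 is unramified.
Legendre symbol by Euler's criterion: (-93/43) ≡ (-93)^21 ≡ 1 (mod 43), i.e. (-93/43) = 1.
Legendre symbol 1 ⇒ 43 is split.

43 splits in O_K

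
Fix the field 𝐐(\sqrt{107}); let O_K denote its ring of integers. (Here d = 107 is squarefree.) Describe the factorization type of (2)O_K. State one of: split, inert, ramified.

d = 107 ≡ 3 (mod 4), so O_K = ℤ[√107] and disc(K) = 4d = 428.
Ramification test: 2 | 428. The prime 2 ramifies in K.

ramified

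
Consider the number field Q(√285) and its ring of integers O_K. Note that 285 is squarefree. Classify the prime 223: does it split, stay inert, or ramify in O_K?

223 splits in O_K

d = 285 ≡ 1 (mod 4), so O_K = ℤ[(1+√285)/2] and disc(K) = d = 285.
Since gcd(223, 285) = 1 the prime 223 does not ramify.
Compute (285/223) via Euler: 62^((223-1)/2) mod 223 = 1, so (285/223) = 1.
(285/223) = 1, so 223 splits.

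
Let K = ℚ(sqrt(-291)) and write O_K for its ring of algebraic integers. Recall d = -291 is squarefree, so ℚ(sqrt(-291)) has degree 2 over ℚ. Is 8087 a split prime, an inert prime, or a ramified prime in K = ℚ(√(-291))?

-291 mod 4 = 1, hence disc K = -291 and O_K = ℤ[(1+√-291)/2].
8087 ∤ -291, so 8087 is unramified.
(-291/8087) = 7796^4043 mod 8087 = 8086, giving Legendre symbol -1.
Legendre symbol -1 ⇒ 8087 is inert.

inert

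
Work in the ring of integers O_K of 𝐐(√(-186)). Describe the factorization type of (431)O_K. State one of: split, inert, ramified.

-186 mod 4 = 2, hence disc K = 4·(-186) = -744 and O_K = ℤ[√-186].
431 ∤ -744, so 431 is unramified.
Compute (-186/431) via Euler: 245^((431-1)/2) mod 431 = 1, so (-186/431) = 1.
(-186/431) = 1, so 431 splits.

split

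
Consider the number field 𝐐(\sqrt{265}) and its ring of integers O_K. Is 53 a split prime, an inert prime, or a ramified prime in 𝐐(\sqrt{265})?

ramified

265 mod 4 = 1, hence disc K = 265 and O_K = ℤ[(1+√265)/2].
disc(K) = 265 = 53·5, so p = 53 is ramified.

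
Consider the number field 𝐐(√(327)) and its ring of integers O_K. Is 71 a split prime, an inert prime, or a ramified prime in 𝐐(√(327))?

Since 327 ≢ 1 mod 4, the ring of integers is ℤ[√327] with discriminant 4·327 = 1308.
71 ∤ 1308, so 71 is unramified.
Euler's criterion: 327^35 mod 71 = 1. Thus (327|71) = 1.
(327/71) = 1, so 71 splits.

splits completely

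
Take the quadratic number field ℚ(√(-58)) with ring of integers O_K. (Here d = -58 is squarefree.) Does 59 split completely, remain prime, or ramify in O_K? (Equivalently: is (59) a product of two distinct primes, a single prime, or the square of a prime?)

p splits

d = -58 ≡ 2 (mod 4), so O_K = ℤ[√-58] and disc(K) = 4d = -232.
Since gcd(59, -232) = 1 the prime 59 does not ramify.
Legendre symbol by Euler's criterion: (-58/59) ≡ (-58)^29 ≡ 1 (mod 59), i.e. (-58/59) = 1.
d is a quadratic residue mod p, hence 59 splits in O_K.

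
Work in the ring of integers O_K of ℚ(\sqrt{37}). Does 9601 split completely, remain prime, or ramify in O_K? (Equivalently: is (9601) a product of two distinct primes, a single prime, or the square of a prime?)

37 mod 4 = 1, hence disc K = 37 and O_K = ℤ[(1+√37)/2].
disc(K) = 37 is not divisible by 9601; 9601 is unramified.
Legendre symbol by Euler's criterion: (37/9601) ≡ 37^4800 ≡ 9600 (mod 9601), i.e. (37/9601) = -1.
(37/9601) = -1, so 9601 is inert.

p is inert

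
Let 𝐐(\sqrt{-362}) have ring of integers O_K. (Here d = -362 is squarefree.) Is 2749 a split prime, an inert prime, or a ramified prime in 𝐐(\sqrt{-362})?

2749 remains inert

-362 mod 4 = 2, hence disc K = 4·(-362) = -1448 and O_K = ℤ[√-362].
Since gcd(2749, -1448) = 1 the prime 2749 does not ramify.
Legendre symbol by Euler's criterion: (-362/2749) ≡ (-362)^1374 ≡ 2748 (mod 2749), i.e. (-362/2749) = -1.
(-362/2749) = -1, so 2749 is inert.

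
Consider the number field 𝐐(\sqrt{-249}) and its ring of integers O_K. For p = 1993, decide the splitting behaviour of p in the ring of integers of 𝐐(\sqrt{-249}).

split

-249 mod 4 = 3, hence disc K = 4·(-249) = -996 and O_K = ℤ[√-249].
Since gcd(1993, -996) = 1 the prime 1993 does not ramify.
Euler's criterion: (-249)^996 mod 1993 = 1. Thus (-249|1993) = 1.
(-249/1993) = 1, so 1993 splits.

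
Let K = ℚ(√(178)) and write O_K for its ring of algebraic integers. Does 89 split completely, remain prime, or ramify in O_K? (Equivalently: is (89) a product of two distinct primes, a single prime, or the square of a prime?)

178 mod 4 = 2, hence disc K = 4·178 = 712 and O_K = ℤ[√178].
disc(K) = 712 = 89·8, so p = 89 is ramified.

ramifies in O_K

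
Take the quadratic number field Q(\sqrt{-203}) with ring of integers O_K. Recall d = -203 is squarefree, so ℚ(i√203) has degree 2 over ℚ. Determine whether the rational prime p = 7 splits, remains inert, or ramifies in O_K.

ramified — (7) = 𝔭²

-203 mod 4 = 1, hence disc K = -203 and O_K = ℤ[(1+√-203)/2].
disc(K) = -203 = 7·(-29), so p = 7 is ramified.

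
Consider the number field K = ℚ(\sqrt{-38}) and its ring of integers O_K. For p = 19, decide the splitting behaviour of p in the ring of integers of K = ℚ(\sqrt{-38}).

-38 mod 4 = 2, hence disc K = 4·(-38) = -152 and O_K = ℤ[√-38].
19 divides disc(K) = -152, so 19 ramifies.

ramified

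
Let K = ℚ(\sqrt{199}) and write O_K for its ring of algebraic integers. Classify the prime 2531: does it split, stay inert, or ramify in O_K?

p splits

Since 199 ≢ 1 mod 4, the ring of integers is ℤ[√199] with discriminant 4·199 = 796.
Since gcd(2531, 796) = 1 the prime 2531 does not ramify.
Euler's criterion: 199^1265 mod 2531 = 1. Thus (199|2531) = 1.
d is a quadratic residue mod p, hence 2531 splits in O_K.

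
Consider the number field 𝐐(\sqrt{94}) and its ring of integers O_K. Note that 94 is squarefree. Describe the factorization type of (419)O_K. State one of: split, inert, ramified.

d = 94 ≡ 2 (mod 4), so O_K = ℤ[√94] and disc(K) = 4d = 376.
419 ∤ 376, so 419 is unramified.
(94/419) = 94^209 mod 419 = 418, giving Legendre symbol -1.
d is a non-residue mod p, hence 419 remains inert in O_K.

remains prime (inert)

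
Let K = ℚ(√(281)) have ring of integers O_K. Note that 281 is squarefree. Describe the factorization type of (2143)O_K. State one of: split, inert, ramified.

remains prime (inert)

d = 281 ≡ 1 (mod 4), so O_K = ℤ[(1+√281)/2] and disc(K) = d = 281.
disc(K) = 281 is not divisible by 2143; 2143 is unramified.
Compute (281/2143) via Euler: 281^((2143-1)/2) mod 2143 = 2142, so (281/2143) = -1.
(281/2143) = -1, so 2143 is inert.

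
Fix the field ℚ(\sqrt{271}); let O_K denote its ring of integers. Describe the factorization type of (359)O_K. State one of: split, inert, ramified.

p is inert

d = 271 ≡ 3 (mod 4), so O_K = ℤ[√271] and disc(K) = 4d = 1084.
disc(K) = 1084 is not divisible by 359; 359 is unramified.
Compute (271/359) via Euler: 271^((359-1)/2) mod 359 = 358, so (271/359) = -1.
d is a non-residue mod p, hence 359 remains inert in O_K.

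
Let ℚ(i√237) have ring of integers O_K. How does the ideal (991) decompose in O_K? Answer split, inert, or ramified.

split — (991) = 𝔭₁𝔭₂ with 𝔭₁ ≠ 𝔭₂

d = -237 ≡ 3 (mod 4), so O_K = ℤ[√-237] and disc(K) = 4d = -948.
disc(K) = -948 is not divisible by 991; 991 is unramified.
Euler's criterion: (-237)^495 mod 991 = 1. Thus (-237|991) = 1.
d is a quadratic residue mod p, hence 991 splits in O_K.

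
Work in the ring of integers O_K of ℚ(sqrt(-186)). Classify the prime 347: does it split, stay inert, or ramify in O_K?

Since -186 ≢ 1 mod 4, the ring of integers is ℤ[√-186] with discriminant 4·(-186) = -744.
Since gcd(347, -744) = 1 the prime 347 does not ramify.
Euler's criterion: (-186)^173 mod 347 = 1. Thus (-186|347) = 1.
Legendre symbol 1 ⇒ 347 is split.

split — (347) = 𝔭₁𝔭₂ with 𝔭₁ ≠ 𝔭₂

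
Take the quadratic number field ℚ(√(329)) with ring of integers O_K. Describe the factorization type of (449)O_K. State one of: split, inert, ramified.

inert — (449) stays prime in O_K

329 mod 4 = 1, hence disc K = 329 and O_K = ℤ[(1+√329)/2].
449 ∤ 329, so 449 is unramified.
Legendre symbol by Euler's criterion: (329/449) ≡ 329^224 ≡ 448 (mod 449), i.e. (329/449) = -1.
Legendre symbol -1 ⇒ 449 is inert.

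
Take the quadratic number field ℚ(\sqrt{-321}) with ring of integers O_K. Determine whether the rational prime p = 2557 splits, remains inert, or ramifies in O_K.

d = -321 ≡ 3 (mod 4), so O_K = ℤ[√-321] and disc(K) = 4d = -1284.
disc(K) = -1284 is not divisible by 2557; 2557 is unramified.
Legendre symbol by Euler's criterion: (-321/2557) ≡ (-321)^1278 ≡ 2556 (mod 2557), i.e. (-321/2557) = -1.
d is a non-residue mod p, hence 2557 remains inert in O_K.

2557 remains inert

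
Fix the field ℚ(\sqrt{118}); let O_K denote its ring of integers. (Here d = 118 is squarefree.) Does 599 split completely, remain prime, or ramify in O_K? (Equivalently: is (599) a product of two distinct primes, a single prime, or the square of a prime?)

118 mod 4 = 2, hence disc K = 4·118 = 472 and O_K = ℤ[√118].
Since gcd(599, 472) = 1 the prime 599 does not ramify.
Legendre symbol by Euler's criterion: (118/599) ≡ 118^299 ≡ 598 (mod 599), i.e. (118/599) = -1.
Legendre symbol -1 ⇒ 599 is inert.

remains prime (inert)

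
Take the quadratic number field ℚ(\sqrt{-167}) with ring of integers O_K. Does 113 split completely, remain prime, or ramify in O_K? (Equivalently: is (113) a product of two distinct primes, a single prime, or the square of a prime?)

p is inert

-167 mod 4 = 1, hence disc K = -167 and O_K = ℤ[(1+√-167)/2].
disc(K) = -167 is not divisible by 113; 113 is unramified.
Legendre symbol by Euler's criterion: (-167/113) ≡ (-167)^56 ≡ 112 (mod 113), i.e. (-167/113) = -1.
d is a non-residue mod p, hence 113 remains inert in O_K.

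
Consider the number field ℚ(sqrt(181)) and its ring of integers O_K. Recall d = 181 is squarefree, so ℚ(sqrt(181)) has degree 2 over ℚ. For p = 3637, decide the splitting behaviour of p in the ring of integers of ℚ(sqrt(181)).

p is inert

Since 181 ≡ 1 mod 4, the ring of integers is ℤ[(1+√181)/2] with discriminant 181.
Since gcd(3637, 181) = 1 the prime 3637 does not ramify.
Compute (181/3637) via Euler: 181^((3637-1)/2) mod 3637 = 3636, so (181/3637) = -1.
Legendre symbol -1 ⇒ 3637 is inert.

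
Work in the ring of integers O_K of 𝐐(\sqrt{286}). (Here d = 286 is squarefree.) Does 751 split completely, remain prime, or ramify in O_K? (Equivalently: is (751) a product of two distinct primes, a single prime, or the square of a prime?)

Since 286 ≢ 1 mod 4, the ring of integers is ℤ[√286] with discriminant 4·286 = 1144.
751 ∤ 1144, so 751 is unramified.
Legendre symbol by Euler's criterion: (286/751) ≡ 286^375 ≡ 750 (mod 751), i.e. (286/751) = -1.
Legendre symbol -1 ⇒ 751 is inert.

751 remains inert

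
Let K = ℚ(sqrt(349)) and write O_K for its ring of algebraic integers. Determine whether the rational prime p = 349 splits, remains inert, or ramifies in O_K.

ramified

d = 349 ≡ 1 (mod 4), so O_K = ℤ[(1+√349)/2] and disc(K) = d = 349.
Ramification test: 349 | 349. The prime 349 ramifies in K.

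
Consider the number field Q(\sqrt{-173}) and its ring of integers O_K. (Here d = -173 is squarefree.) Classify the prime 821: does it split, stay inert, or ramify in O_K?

remains prime (inert)

d = -173 ≡ 3 (mod 4), so O_K = ℤ[√-173] and disc(K) = 4d = -692.
Since gcd(821, -692) = 1 the prime 821 does not ramify.
Compute (-173/821) via Euler: 648^((821-1)/2) mod 821 = 820, so (-173/821) = -1.
(-173/821) = -1, so 821 is inert.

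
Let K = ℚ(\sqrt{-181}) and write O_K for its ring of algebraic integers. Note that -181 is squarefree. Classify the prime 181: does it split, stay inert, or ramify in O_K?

d = -181 ≡ 3 (mod 4), so O_K = ℤ[√-181] and disc(K) = 4d = -724.
Ramification test: 181 | -724. The prime 181 ramifies in K.

p ramifies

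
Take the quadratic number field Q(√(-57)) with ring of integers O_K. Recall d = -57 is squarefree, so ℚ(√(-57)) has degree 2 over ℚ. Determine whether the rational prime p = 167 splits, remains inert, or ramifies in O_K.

-57 mod 4 = 3, hence disc K = 4·(-57) = -228 and O_K = ℤ[√-57].
disc(K) = -228 is not divisible by 167; 167 is unramified.
Legendre symbol by Euler's criterion: (-57/167) ≡ (-57)^83 ≡ 166 (mod 167), i.e. (-57/167) = -1.
d is a non-residue mod p, hence 167 remains inert in O_K.

inert — (167) stays prime in O_K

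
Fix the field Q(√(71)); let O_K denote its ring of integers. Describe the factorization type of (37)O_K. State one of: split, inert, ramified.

splits completely

Since 71 ≢ 1 mod 4, the ring of integers is ℤ[√71] with discriminant 4·71 = 284.
Since gcd(37, 284) = 1 the prime 37 does not ramify.
Compute (71/37) via Euler: 34^((37-1)/2) mod 37 = 1, so (71/37) = 1.
Legendre symbol 1 ⇒ 37 is split.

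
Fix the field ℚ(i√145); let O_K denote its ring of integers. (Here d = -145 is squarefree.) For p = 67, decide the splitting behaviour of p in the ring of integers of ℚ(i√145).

split

d = -145 ≡ 3 (mod 4), so O_K = ℤ[√-145] and disc(K) = 4d = -580.
Since gcd(67, -580) = 1 the prime 67 does not ramify.
(-145/67) = 56^33 mod 67 = 1, giving Legendre symbol 1.
Legendre symbol 1 ⇒ 67 is split.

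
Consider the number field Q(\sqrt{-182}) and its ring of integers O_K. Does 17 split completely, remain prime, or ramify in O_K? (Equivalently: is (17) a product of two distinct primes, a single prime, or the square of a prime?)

-182 mod 4 = 2, hence disc K = 4·(-182) = -728 and O_K = ℤ[√-182].
17 ∤ -728, so 17 is unramified.
Euler's criterion: (-182)^8 mod 17 = 16. Thus (-182|17) = -1.
(-182/17) = -1, so 17 is inert.

inert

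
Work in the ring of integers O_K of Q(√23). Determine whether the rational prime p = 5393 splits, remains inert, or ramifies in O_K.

Since 23 ≢ 1 mod 4, the ring of integers is ℤ[√23] with discriminant 4·23 = 92.
disc(K) = 92 is not divisible by 5393; 5393 is unramified.
(23/5393) = 23^2696 mod 5393 = 5392, giving Legendre symbol -1.
Legendre symbol -1 ⇒ 5393 is inert.

5393 remains inert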